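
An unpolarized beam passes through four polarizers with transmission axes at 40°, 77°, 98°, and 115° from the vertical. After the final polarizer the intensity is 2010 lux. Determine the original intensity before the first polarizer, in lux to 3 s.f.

I₀ ≈ 7910 lux

Unpolarized light through the first polarizer → I₁ = ½ I₀, now polarized at 40°.
I₂ = I₁ cos²(77° − 40°) = 0.5 I₀ · cos²(37°) = 0.3189 I₀.
I₃ = I₂ cos²(98° − 77°) = 0.3189 I₀ · cos²(21°) = 0.278 I₀.
I₄ = I₃ cos²(115° − 98°) = 0.278 I₀ · cos²(17°) = 0.2542 I₀.
So 2010 lux = 0.2542 I₀, giving I₀ = 2010/0.2542 = 7907 lux.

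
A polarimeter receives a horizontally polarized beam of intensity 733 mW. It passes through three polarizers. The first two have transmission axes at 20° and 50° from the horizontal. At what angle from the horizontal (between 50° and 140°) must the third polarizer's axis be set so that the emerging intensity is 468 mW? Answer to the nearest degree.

I₁ = I₀ cos²(20° − 0°) = I₀ cos²(20°) = 0.883 I₀.
I₂ = I₁ cos²(50° − 20°) = 0.883 I₀ · cos²(30°) = 0.6623 I₀.
Target fraction: 468 / 733 mW = 0.6385 of I₀.
Need I₃/I₀ = 0.6385, so cos²(θ − 50°) = 0.6385 / 0.6623 = 0.9641.
θ − 50° = arccos(√0.9641) = 10.9°, giving θ ≈ 50 + 10.9 = 60.9°.

θ ≈ 61°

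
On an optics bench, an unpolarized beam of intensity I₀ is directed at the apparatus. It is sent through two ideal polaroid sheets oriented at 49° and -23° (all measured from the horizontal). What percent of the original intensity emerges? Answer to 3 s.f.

≈ 4.77%

Unpolarized light through the first polarizer → I₁ = ½ I₀, now polarized at 49°.
I₂ = I₁ cos²(-23° − 49°) = 0.5 I₀ · cos²(72°) = 0.04775 I₀.
That is 4.775% of the incident intensity.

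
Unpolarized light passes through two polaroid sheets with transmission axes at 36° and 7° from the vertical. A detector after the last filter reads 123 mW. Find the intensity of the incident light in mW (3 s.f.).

I₀ ≈ 322 mW

Unpolarized light through the first polarizer → I₁ = ½ I₀, now polarized at 36°.
I₂ = I₁ cos²(7° − 36°) = 0.5 I₀ · cos²(29°) = 0.3825 I₀.
So 123 mW = 0.3825 I₀, giving I₀ = 123/0.3825 = 321.6 mW.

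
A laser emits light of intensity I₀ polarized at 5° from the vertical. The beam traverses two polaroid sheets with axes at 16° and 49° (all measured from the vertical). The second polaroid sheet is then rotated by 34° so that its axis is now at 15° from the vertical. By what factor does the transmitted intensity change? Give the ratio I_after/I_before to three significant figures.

Before rotation:
By Malus's law, I₁ = I₀ cos²(16° − 5°) = I₀ cos²(11°) = 0.9636 I₀.
I₂ = I₁ cos²(49° − 16°) = 0.9636 I₀ · cos²(33°) = 0.6778 I₀.
After rotation:
I₁ = I₀ cos²(16° − 5°) = I₀ cos²(11°) = 0.9636 I₀.
I₂ = I₁ cos²(15° − 16°) = 0.9636 I₀ · cos²(1°) = 0.9633 I₀.
Ratio = 0.9633 / 0.6778 = 1.421.

I_new/I_old ≈ 1.42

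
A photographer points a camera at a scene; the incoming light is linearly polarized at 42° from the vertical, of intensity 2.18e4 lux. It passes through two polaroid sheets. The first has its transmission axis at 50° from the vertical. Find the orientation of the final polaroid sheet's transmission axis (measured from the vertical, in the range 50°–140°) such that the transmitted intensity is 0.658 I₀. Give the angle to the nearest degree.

θ ≈ 85°

I₁ = I₀ cos²(50° − 42°) = I₀ cos²(8°) = 0.9806 I₀.
Need I₂/I₀ = 0.658, so cos²(θ − 50°) = 0.658 / 0.9806 = 0.671.
θ − 50° = arccos(√0.671) = 35.0°, giving θ ≈ 50 + 35.0 = 85.0°.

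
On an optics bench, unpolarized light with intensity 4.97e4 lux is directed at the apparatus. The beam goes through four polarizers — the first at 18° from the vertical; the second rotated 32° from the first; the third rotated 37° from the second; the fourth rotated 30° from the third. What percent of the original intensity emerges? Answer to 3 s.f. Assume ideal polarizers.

Unpolarized light through the first polarizer → I₁ = 4.97e4 lux/2 = 2.485e+04 lux, polarized at 18°.
I₂ = I₁ · cos²(32°) = 2.485e+04 · 0.7192 = 1.787e+04 lux.
I₃ = I₂ · cos²(37°) = 1.787e+04 · 0.6378 = 1.14e+04 lux.
I₄ = I₃ · cos²(30°) = 1.14e+04 · 0.75 = 8549 lux.
That is 17.2% of the incident intensity.

≈ 17.2%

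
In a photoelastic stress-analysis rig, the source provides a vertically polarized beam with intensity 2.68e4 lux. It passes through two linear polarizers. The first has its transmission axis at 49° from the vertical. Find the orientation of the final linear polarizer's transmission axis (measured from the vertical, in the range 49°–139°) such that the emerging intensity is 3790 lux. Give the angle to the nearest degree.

By Malus's law, I₁ = I₀ cos²(49° − 0°) = I₀ cos²(49°) = 0.4304 I₀.
Target fraction: 3790 / 2.68e4 lux = 0.1414 of I₀.
Need I₂/I₀ = 0.1414, so cos²(θ − 49°) = 0.1414 / 0.4304 = 0.3286.
θ − 49° = arccos(√0.3286) = 55.0°, giving θ ≈ 49 + 55.0 = 104.0°.

θ ≈ 104°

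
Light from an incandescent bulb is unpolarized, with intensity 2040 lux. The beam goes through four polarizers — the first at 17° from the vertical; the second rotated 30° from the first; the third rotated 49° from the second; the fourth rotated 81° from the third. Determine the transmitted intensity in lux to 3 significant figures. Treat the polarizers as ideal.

I ≈ 8.06 lux

Unpolarized light through the first polarizer → I₁ = 2040 lux/2 = 1020 lux, polarized at 17°.
I₂ = I₁ · cos²(30°) = 1020 · 0.75 = 765 lux.
I₃ = I₂ · cos²(49°) = 765 · 0.4304 = 329.3 lux.
I₄ = I₃ · cos²(81°) = 329.3 · 0.02447 = 8.058 lux.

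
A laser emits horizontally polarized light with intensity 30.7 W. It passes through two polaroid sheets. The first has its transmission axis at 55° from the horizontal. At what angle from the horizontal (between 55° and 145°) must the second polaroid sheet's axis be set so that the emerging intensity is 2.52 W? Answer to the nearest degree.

θ ≈ 115°

I₁ = I₀ cos²(55° − 0°) = I₀ cos²(55°) = 0.329 I₀.
Target fraction: 2.52 / 30.7 W = 0.08208 of I₀.
Need I₂/I₀ = 0.08208, so cos²(θ − 55°) = 0.08208 / 0.329 = 0.2495.
θ − 55° = arccos(√0.2495) = 60.0°, giving θ ≈ 55 + 60.0 = 115.0°.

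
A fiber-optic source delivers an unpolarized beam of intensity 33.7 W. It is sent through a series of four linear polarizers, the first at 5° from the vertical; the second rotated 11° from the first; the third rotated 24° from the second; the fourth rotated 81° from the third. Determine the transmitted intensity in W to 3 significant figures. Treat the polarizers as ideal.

Unpolarized light through the first polarizer → I₁ = 33.7 W/2 = 16.85 W, polarized at 5°.
I₂ = I₁ · cos²(11°) = 16.85 · 0.9636 = 16.24 W.
I₃ = I₂ · cos²(24°) = 16.24 · 0.8346 = 13.55 W.
I₄ = I₃ · cos²(81°) = 13.55 · 0.02447 = 0.3316 W.

I ≈ 0.332 W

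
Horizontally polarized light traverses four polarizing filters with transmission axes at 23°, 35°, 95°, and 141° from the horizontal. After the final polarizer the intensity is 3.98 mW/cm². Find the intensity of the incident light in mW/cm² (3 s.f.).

I₁ = I₀ cos²(23° − 0°) = I₀ cos²(23°) = 0.8473 I₀.
I₂ = I₁ cos²(35° − 23°) = 0.8473 I₀ · cos²(12°) = 0.8107 I₀.
I₃ = I₂ cos²(95° − 35°) = 0.8107 I₀ · cos²(60°) = 0.2027 I₀.
I₄ = I₃ cos²(141° − 95°) = 0.2027 I₀ · cos²(46°) = 0.0978 I₀.
So 3.98 mW/cm² = 0.0978 I₀, giving I₀ = 3.98/0.0978 = 40.69 mW/cm².

I₀ ≈ 40.7 mW/cm²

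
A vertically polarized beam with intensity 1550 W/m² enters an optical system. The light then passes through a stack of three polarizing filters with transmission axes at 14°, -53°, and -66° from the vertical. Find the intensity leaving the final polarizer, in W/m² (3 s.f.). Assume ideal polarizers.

I₁ = 1550 W/m² · cos²(14°) = 1459 W/m².
I₂ = I₁ · cos²(67°) = 1459 · 0.1527 = 222.8 W/m².
I₃ = I₂ · cos²(13°) = 222.8 · 0.9494 = 211.5 W/m².

I ≈ 212 W/m²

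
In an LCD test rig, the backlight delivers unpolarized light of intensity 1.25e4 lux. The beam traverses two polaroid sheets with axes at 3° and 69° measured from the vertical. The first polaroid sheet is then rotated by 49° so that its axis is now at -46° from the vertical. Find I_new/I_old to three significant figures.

Before rotation:
Unpolarized light through the first polarizer → I₁ = ½ I₀, now polarized at 3°.
I₂ = I₁ cos²(69° − 3°) = 0.5 I₀ · cos²(66°) = 0.08272 I₀.
After rotation:
Unpolarized light through the first polarizer → I₁ = ½ I₀, now polarized at -46°.
Angle between axes 1 and 2: 65°. I₂ = 0.5 I₀ · cos²(65°) = 0.0893 I₀.
Ratio = 0.0893 / 0.08272 = 1.08.

I_new/I_old ≈ 1.08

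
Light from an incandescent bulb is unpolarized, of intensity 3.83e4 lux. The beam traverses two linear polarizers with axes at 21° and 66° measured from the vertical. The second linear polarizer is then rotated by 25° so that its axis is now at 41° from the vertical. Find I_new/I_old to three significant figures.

I_new/I_old ≈ 1.77

Before rotation:
Unpolarized light through the first polarizer → I₁ = ½ I₀, now polarized at 21°.
I₂ = I₁ cos²(66° − 21°) = 0.5 I₀ · cos²(45°) = 0.25 I₀.
After rotation:
Unpolarized light through the first polarizer → I₁ = ½ I₀, now polarized at 21°.
I₂ = I₁ cos²(41° − 21°) = 0.5 I₀ · cos²(20°) = 0.4415 I₀.
Ratio = 0.4415 / 0.25 = 1.766.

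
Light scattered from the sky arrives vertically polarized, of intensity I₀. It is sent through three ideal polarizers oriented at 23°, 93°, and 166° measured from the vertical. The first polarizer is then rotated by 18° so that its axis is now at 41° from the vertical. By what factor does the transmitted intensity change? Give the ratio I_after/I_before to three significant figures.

I_new/I_old ≈ 2.18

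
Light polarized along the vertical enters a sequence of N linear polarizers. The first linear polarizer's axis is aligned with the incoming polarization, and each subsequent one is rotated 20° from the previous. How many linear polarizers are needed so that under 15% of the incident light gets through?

N = 17

First polarizer is aligned with the polarization: full transmission.
Each further stage multiplies by cos²(20°) = 0.883.
After N polarizers: T = 0.883^(N−1). Require T < 0.15 ⇒ N−1 > ln(0.15)/ln(0.883) = 15.25, so N−1 ≥ 16 and N = 17.
Check: N=17 gives T = 0.1366 < 0.15; N=16 gives T = 0.1547.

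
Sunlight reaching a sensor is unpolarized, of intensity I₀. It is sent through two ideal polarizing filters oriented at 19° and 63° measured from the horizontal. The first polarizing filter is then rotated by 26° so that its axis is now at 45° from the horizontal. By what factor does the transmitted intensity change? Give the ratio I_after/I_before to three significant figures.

I_new/I_old ≈ 1.75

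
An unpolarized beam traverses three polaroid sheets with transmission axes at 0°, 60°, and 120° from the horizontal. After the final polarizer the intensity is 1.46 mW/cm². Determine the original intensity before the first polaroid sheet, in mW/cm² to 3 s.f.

I₀ ≈ 46.7 mW/cm²

Unpolarized light through the first polarizer → I₁ = ½ I₀, now polarized at 0°.
I₂ = I₁ cos²(60° − 0°) = 0.5 I₀ · cos²(60°) = 0.125 I₀.
I₃ = I₂ cos²(120° − 60°) = 0.125 I₀ · cos²(60°) = 0.03125 I₀.
So 1.46 mW/cm² = 0.03125 I₀, giving I₀ = 1.46/0.03125 = 46.72 mW/cm².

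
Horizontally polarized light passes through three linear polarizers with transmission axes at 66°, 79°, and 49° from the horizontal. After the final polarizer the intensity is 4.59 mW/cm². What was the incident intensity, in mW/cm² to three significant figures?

By Malus's law, I₁ = I₀ cos²(66° − 0°) = I₀ cos²(66°) = 0.1654 I₀.
I₂ = I₁ cos²(79° − 66°) = 0.1654 I₀ · cos²(13°) = 0.1571 I₀.
I₃ = I₂ cos²(49° − 79°) = 0.1571 I₀ · cos²(30°) = 0.1178 I₀.
So 4.59 mW/cm² = 0.1178 I₀, giving I₀ = 4.59/0.1178 = 38.97 mW/cm².

I₀ ≈ 39.0 mW/cm²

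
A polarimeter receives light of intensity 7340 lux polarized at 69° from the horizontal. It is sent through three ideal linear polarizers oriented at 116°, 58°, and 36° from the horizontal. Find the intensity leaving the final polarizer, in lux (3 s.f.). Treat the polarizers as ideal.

By Malus's law, I₁ = 7340 lux · cos²(47°) = 3414 lux.
I₂ = I₁ · cos²(58°) = 3414 · 0.2808 = 958.7 lux.
I₃ = I₂ · cos²(22°) = 958.7 · 0.8597 = 824.2 lux.

I ≈ 824 lux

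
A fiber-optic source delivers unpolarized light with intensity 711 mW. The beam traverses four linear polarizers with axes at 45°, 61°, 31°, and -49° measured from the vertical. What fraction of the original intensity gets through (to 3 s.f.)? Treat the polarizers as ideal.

I/I₀ ≈ 0.0104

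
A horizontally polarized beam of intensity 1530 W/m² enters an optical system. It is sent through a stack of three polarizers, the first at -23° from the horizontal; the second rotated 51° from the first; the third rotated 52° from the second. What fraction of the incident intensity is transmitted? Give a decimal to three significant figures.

By Malus's law, I₁ = 1530 W/m² · cos²(23°) = 1296 W/m².
I₂ = I₁ · cos²(51°) = 1296 · 0.396 = 513.4 W/m².
I₃ = I₂ · cos²(52°) = 513.4 · 0.379 = 194.6 W/m².
Transmitted fraction = 0.1272.

I/I₀ ≈ 0.127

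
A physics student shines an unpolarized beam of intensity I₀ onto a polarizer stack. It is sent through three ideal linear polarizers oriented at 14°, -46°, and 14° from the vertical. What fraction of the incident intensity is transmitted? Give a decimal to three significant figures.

Unpolarized light through the first polarizer → I₁ = ½ I₀, now polarized at 14°.
I₂ = I₁ cos²(-46° − 14°) = 0.5 I₀ · cos²(60°) = 0.125 I₀.
I₃ = I₂ cos²(14° + 46°) = 0.125 I₀ · cos²(60°) = 0.03125 I₀.
Transmitted fraction = 0.03125.

≈ 0.0313 I₀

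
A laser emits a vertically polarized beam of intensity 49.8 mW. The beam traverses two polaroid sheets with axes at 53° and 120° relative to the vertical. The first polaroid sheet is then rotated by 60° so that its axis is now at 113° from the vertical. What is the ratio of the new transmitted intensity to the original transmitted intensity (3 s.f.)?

Before rotation:
I₁ = I₀ cos²(53° − 0°) = I₀ cos²(53°) = 0.3622 I₀.
I₂ = I₁ cos²(120° − 53°) = 0.3622 I₀ · cos²(67°) = 0.05529 I₀.
After rotation:
I₁ = I₀ cos²(113° − 0°) = I₀ cos²(67°) = 0.1527 I₀.
I₂ = I₁ cos²(120° − 113°) = 0.1527 I₀ · cos²(7°) = 0.1504 I₀.
Ratio = 0.1504 / 0.05529 = 2.72.

I_new/I_old ≈ 2.72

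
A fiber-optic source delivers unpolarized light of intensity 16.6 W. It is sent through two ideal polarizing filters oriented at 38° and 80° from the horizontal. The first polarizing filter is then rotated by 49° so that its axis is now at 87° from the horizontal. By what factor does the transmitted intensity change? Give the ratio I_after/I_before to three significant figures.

I_new/I_old ≈ 1.78

Before rotation:
Unpolarized light through the first polarizer → I₁ = ½ I₀, now polarized at 38°.
I₂ = I₁ cos²(80° − 38°) = 0.5 I₀ · cos²(42°) = 0.2761 I₀.
After rotation:
Unpolarized light through the first polarizer → I₁ = ½ I₀, now polarized at 87°.
I₂ = I₁ cos²(80° − 87°) = 0.5 I₀ · cos²(7°) = 0.4926 I₀.
Ratio = 0.4926 / 0.2761 = 1.784.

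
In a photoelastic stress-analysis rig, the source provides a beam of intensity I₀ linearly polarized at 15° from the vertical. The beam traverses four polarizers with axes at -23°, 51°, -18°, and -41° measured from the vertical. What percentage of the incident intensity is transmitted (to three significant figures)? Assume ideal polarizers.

≈ 0.513%

By Malus's law, I₁ = I₀ cos²(-23° − 15°) = I₀ cos²(38°) = 0.621 I₀.
I₂ = I₁ cos²(51° + 23°) = 0.621 I₀ · cos²(74°) = 0.04718 I₀.
I₃ = I₂ cos²(-18° − 51°) = 0.04718 I₀ · cos²(69°) = 0.006059 I₀.
I₄ = I₃ cos²(-41° + 18°) = 0.006059 I₀ · cos²(23°) = 0.005134 I₀.
That is 0.5134% of the incident intensity.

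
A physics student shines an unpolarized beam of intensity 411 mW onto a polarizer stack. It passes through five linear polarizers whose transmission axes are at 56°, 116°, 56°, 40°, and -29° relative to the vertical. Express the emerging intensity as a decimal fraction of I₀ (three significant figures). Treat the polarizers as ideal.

I/I₀ ≈ 0.00371

Unpolarized light through the first polarizer → I₁ = 411 mW/2 = 205.5 mW, polarized at 56°.
I₂ = I₁ · cos²(60°) = 205.5 · 0.25 = 51.38 mW.
I₃ = I₂ · cos²(60°) = 51.38 · 0.25 = 12.84 mW.
I₄ = I₃ · cos²(16°) = 12.84 · 0.924 = 11.87 mW.
I₅ = I₄ · cos²(69°) = 11.87 · 0.1284 = 1.524 mW.
Transmitted fraction = 0.003708.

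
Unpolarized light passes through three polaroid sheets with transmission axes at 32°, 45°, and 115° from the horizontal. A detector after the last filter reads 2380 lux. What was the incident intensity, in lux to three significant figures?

Unpolarized light through the first polarizer → I₁ = ½ I₀, now polarized at 32°.
I₂ = I₁ cos²(45° − 32°) = 0.5 I₀ · cos²(13°) = 0.4747 I₀.
I₃ = I₂ cos²(115° − 45°) = 0.4747 I₀ · cos²(70°) = 0.05553 I₀.
So 2380 lux = 0.05553 I₀, giving I₀ = 2380/0.05553 = 4.286e+04 lux.

I₀ ≈ 4.29e4 lux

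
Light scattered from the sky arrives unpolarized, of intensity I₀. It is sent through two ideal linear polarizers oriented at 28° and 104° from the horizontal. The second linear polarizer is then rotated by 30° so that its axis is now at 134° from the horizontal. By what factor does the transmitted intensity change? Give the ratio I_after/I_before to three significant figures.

I_new/I_old ≈ 1.30

Before rotation:
Unpolarized light through the first polarizer → I₁ = ½ I₀, now polarized at 28°.
I₂ = I₁ cos²(104° − 28°) = 0.5 I₀ · cos²(76°) = 0.02926 I₀.
After rotation:
Unpolarized light through the first polarizer → I₁ = ½ I₀, now polarized at 28°.
Angle between axes 1 and 2: 74°. I₂ = 0.5 I₀ · cos²(74°) = 0.03799 I₀.
Ratio = 0.03799 / 0.02926 = 1.298.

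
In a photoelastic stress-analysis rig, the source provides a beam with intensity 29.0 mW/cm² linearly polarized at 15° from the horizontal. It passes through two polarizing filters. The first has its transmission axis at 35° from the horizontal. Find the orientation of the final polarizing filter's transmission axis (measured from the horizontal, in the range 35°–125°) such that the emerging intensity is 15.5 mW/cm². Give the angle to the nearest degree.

By Malus's law, I₁ = I₀ cos²(35° − 15°) = I₀ cos²(20°) = 0.883 I₀.
Target fraction: 15.5 / 29.0 mW/cm² = 0.5345 of I₀.
Need I₂/I₀ = 0.5345, so cos²(θ − 35°) = 0.5345 / 0.883 = 0.6053.
θ − 35° = arccos(√0.6053) = 38.9°, giving θ ≈ 35 + 38.9 = 73.9°.

θ ≈ 74°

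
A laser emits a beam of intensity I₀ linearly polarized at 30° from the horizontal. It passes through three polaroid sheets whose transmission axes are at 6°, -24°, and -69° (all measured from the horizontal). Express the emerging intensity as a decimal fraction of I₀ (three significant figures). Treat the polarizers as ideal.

≈ 0.313 I₀

By Malus's law, I₁ = I₀ cos²(6° − 30°) = I₀ cos²(24°) = 0.8346 I₀.
I₂ = I₁ cos²(-24° − 6°) = 0.8346 I₀ · cos²(30°) = 0.6259 I₀.
I₃ = I₂ cos²(-69° + 24°) = 0.6259 I₀ · cos²(45°) = 0.313 I₀.
Transmitted fraction = 0.313.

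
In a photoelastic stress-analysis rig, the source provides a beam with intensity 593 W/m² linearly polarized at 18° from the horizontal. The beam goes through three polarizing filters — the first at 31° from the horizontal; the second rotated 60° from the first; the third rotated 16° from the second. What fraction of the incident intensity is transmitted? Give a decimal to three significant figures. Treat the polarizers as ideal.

I/I₀ ≈ 0.219

I₁ = 593 W/m² · cos²(13°) = 563 W/m².
I₂ = I₁ · cos²(60°) = 563 · 0.25 = 140.7 W/m².
I₃ = I₂ · cos²(16°) = 140.7 · 0.924 = 130.1 W/m².
Transmitted fraction = 0.2193.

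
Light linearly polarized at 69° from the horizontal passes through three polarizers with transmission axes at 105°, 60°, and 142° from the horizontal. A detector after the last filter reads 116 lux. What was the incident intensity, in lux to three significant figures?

I₀ ≈ 1.83e4 lux

By Malus's law, I₁ = I₀ cos²(105° − 69°) = I₀ cos²(36°) = 0.6545 I₀.
I₂ = I₁ cos²(60° − 105°) = 0.6545 I₀ · cos²(45°) = 0.3273 I₀.
I₃ = I₂ cos²(142° − 60°) = 0.3273 I₀ · cos²(82°) = 0.006339 I₀.
So 116 lux = 0.006339 I₀, giving I₀ = 116/0.006339 = 1.83e+04 lux.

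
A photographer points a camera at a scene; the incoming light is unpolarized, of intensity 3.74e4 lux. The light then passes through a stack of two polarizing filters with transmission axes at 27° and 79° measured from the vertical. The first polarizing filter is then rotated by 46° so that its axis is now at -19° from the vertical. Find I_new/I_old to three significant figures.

I_new/I_old ≈ 0.0511

Before rotation:
Unpolarized light through the first polarizer → I₁ = ½ I₀, now polarized at 27°.
I₂ = I₁ cos²(79° − 27°) = 0.5 I₀ · cos²(52°) = 0.1895 I₀.
After rotation:
Unpolarized light through the first polarizer → I₁ = ½ I₀, now polarized at -19°.
Angle between axes 1 and 2: 82°. I₂ = 0.5 I₀ · cos²(82°) = 0.009685 I₀.
Ratio = 0.009685 / 0.1895 = 0.0511.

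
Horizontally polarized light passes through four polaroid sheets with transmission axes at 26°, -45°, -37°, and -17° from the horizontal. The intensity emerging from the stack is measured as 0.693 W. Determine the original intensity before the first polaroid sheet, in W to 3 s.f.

I₀ ≈ 9.35 W

I₁ = I₀ cos²(26° − 0°) = I₀ cos²(26°) = 0.8078 I₀.
I₂ = I₁ cos²(-45° − 26°) = 0.8078 I₀ · cos²(71°) = 0.08563 I₀.
I₃ = I₂ cos²(-37° + 45°) = 0.08563 I₀ · cos²(8°) = 0.08397 I₀.
I₄ = I₃ cos²(-17° + 37°) = 0.08397 I₀ · cos²(20°) = 0.07414 I₀.
So 0.693 W = 0.07414 I₀, giving I₀ = 0.693/0.07414 = 9.347 W.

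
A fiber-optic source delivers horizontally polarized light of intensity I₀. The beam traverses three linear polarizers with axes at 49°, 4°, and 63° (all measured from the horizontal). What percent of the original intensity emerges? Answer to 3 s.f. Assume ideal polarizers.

≈ 5.71%

I₁ = I₀ cos²(49° − 0°) = I₀ cos²(49°) = 0.4304 I₀.
I₂ = I₁ cos²(4° − 49°) = 0.4304 I₀ · cos²(45°) = 0.2152 I₀.
I₃ = I₂ cos²(63° − 4°) = 0.2152 I₀ · cos²(59°) = 0.05709 I₀.
That is 5.709% of the incident intensity.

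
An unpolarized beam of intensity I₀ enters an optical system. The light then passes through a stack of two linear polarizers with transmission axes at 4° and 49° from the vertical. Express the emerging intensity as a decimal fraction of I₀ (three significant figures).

Unpolarized light through the first polarizer → I₁ = ½ I₀, now polarized at 4°.
I₂ = I₁ cos²(49° − 4°) = 0.5 I₀ · cos²(45°) = 0.25 I₀.
Transmitted fraction = 0.25.

≈ 0.250 I₀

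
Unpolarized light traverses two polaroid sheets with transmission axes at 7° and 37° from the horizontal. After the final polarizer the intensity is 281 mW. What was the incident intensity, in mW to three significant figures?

Unpolarized light through the first polarizer → I₁ = ½ I₀, now polarized at 7°.
I₂ = I₁ cos²(37° − 7°) = 0.5 I₀ · cos²(30°) = 0.375 I₀.
So 281 mW = 0.375 I₀, giving I₀ = 281/0.375 = 749.3 mW.

I₀ ≈ 749 mW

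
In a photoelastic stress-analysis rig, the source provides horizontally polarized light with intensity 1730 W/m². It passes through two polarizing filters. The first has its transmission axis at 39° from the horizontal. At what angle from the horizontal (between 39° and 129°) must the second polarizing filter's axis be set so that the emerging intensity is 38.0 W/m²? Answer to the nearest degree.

θ ≈ 118°

I₁ = I₀ cos²(39° − 0°) = I₀ cos²(39°) = 0.604 I₀.
Target fraction: 38.0 / 1730 W/m² = 0.02197 of I₀.
Need I₂/I₀ = 0.02197, so cos²(θ − 39°) = 0.02197 / 0.604 = 0.03637.
θ − 39° = arccos(√0.03637) = 79.0°, giving θ ≈ 39 + 79.0 = 118.0°.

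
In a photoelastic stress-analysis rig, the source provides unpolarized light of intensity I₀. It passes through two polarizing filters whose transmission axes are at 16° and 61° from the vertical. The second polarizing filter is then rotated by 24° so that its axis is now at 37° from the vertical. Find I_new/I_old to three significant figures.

Before rotation:
Unpolarized light through the first polarizer → I₁ = ½ I₀, now polarized at 16°.
I₂ = I₁ cos²(61° − 16°) = 0.5 I₀ · cos²(45°) = 0.25 I₀.
After rotation:
Unpolarized light through the first polarizer → I₁ = ½ I₀, now polarized at 16°.
I₂ = I₁ cos²(37° − 16°) = 0.5 I₀ · cos²(21°) = 0.4358 I₀.
Ratio = 0.4358 / 0.25 = 1.743.

I_new/I_old ≈ 1.74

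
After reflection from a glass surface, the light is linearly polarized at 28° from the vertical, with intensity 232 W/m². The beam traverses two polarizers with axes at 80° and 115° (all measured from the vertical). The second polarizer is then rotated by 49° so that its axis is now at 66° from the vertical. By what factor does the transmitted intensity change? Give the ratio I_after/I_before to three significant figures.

Before rotation:
I₁ = I₀ cos²(80° − 28°) = I₀ cos²(52°) = 0.379 I₀.
I₂ = I₁ cos²(115° − 80°) = 0.379 I₀ · cos²(35°) = 0.2543 I₀.
After rotation:
I₁ = I₀ cos²(80° − 28°) = I₀ cos²(52°) = 0.379 I₀.
I₂ = I₁ cos²(66° − 80°) = 0.379 I₀ · cos²(14°) = 0.3569 I₀.
Ratio = 0.3569 / 0.2543 = 1.403.

I_new/I_old ≈ 1.40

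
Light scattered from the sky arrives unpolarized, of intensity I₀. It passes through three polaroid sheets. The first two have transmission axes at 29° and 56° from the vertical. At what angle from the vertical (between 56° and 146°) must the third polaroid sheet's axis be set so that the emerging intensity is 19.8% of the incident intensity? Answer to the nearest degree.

θ ≈ 101°

Unpolarized light through the first polarizer → I₁ = ½ I₀, now polarized at 29°.
I₂ = I₁ cos²(56° − 29°) = 0.5 I₀ · cos²(27°) = 0.3969 I₀.
Need I₃/I₀ = 0.198, so cos²(θ − 56°) = 0.198 / 0.3969 = 0.4988.
θ − 56° = arccos(√0.4988) = 45.1°, giving θ ≈ 56 + 45.1 = 101.1°.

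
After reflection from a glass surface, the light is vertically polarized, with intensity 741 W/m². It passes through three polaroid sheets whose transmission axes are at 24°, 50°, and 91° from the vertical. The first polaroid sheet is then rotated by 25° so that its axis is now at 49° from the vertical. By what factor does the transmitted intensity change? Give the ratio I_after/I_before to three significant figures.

I_new/I_old ≈ 0.638

Before rotation:
I₁ = I₀ cos²(24° − 0°) = I₀ cos²(24°) = 0.8346 I₀.
I₂ = I₁ cos²(50° − 24°) = 0.8346 I₀ · cos²(26°) = 0.6742 I₀.
I₃ = I₂ cos²(91° − 50°) = 0.6742 I₀ · cos²(41°) = 0.384 I₀.
After rotation:
I₁ = I₀ cos²(49° − 0°) = I₀ cos²(49°) = 0.4304 I₀.
I₂ = I₁ cos²(50° − 49°) = 0.4304 I₀ · cos²(1°) = 0.4303 I₀.
I₃ = I₂ cos²(91° − 50°) = 0.4303 I₀ · cos²(41°) = 0.2451 I₀.
Ratio = 0.2451 / 0.384 = 0.6382.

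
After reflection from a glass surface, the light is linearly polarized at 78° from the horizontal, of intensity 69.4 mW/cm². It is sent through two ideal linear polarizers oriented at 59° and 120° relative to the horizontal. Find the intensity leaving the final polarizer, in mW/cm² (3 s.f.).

I ≈ 14.6 mW/cm²

I₁ = 69.4 mW/cm² · cos²(19°) = 62.04 mW/cm².
I₂ = I₁ · cos²(61°) = 62.04 · 0.235 = 14.58 mW/cm².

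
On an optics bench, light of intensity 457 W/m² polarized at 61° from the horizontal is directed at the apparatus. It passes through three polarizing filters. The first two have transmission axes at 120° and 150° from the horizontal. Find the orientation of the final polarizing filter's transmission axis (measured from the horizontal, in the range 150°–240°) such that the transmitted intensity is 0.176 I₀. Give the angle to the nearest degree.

I₁ = I₀ cos²(120° − 61°) = I₀ cos²(59°) = 0.2653 I₀.
I₂ = I₁ cos²(150° − 120°) = 0.2653 I₀ · cos²(30°) = 0.1989 I₀.
Need I₃/I₀ = 0.176, so cos²(θ − 150°) = 0.176 / 0.1989 = 0.8847.
θ − 150° = arccos(√0.8847) = 19.9°, giving θ ≈ 150 + 19.9 = 169.9°.

θ ≈ 170°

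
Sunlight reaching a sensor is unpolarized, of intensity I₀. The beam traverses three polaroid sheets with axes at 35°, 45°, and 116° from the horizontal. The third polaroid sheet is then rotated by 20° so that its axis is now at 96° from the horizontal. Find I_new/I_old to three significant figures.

I_new/I_old ≈ 3.74

Before rotation:
Unpolarized light through the first polarizer → I₁ = ½ I₀, now polarized at 35°.
I₂ = I₁ cos²(45° − 35°) = 0.5 I₀ · cos²(10°) = 0.4849 I₀.
I₃ = I₂ cos²(116° − 45°) = 0.4849 I₀ · cos²(71°) = 0.0514 I₀.
After rotation:
Unpolarized light through the first polarizer → I₁ = ½ I₀, now polarized at 35°.
I₂ = I₁ cos²(45° − 35°) = 0.5 I₀ · cos²(10°) = 0.4849 I₀.
I₃ = I₂ cos²(96° − 45°) = 0.4849 I₀ · cos²(51°) = 0.1921 I₀.
Ratio = 0.1921 / 0.0514 = 3.736.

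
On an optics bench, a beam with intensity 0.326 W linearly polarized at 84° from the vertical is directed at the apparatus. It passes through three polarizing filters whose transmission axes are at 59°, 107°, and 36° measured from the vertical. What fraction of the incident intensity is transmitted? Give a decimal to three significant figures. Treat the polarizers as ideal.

By Malus's law, I₁ = 0.326 W · cos²(25°) = 0.2678 W.
I₂ = I₁ · cos²(48°) = 0.2678 · 0.4477 = 0.1199 W.
I₃ = I₂ · cos²(71°) = 0.1199 · 0.106 = 0.01271 W.
Transmitted fraction = 0.03898.

I/I₀ ≈ 0.0390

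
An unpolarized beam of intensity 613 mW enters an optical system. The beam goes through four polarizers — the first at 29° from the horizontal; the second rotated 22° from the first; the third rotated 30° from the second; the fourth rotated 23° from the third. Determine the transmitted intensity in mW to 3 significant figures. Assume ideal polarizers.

I ≈ 167 mW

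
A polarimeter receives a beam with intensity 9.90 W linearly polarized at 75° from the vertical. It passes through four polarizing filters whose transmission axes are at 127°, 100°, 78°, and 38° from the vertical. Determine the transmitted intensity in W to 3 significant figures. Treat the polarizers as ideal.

I ≈ 1.50 W

By Malus's law, I₁ = 9.90 W · cos²(52°) = 3.752 W.
I₂ = I₁ · cos²(27°) = 3.752 · 0.7939 = 2.979 W.
I₃ = I₂ · cos²(22°) = 2.979 · 0.8597 = 2.561 W.
I₄ = I₃ · cos²(40°) = 2.561 · 0.5868 = 1.503 W.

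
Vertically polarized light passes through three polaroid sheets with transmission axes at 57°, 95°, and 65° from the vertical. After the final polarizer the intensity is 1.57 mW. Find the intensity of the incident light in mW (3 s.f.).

I₀ ≈ 11.4 mW

I₁ = I₀ cos²(57° − 0°) = I₀ cos²(57°) = 0.2966 I₀.
I₂ = I₁ cos²(95° − 57°) = 0.2966 I₀ · cos²(38°) = 0.1842 I₀.
I₃ = I₂ cos²(65° − 95°) = 0.1842 I₀ · cos²(30°) = 0.1381 I₀.
So 1.57 mW = 0.1381 I₀, giving I₀ = 1.57/0.1381 = 11.36 mW.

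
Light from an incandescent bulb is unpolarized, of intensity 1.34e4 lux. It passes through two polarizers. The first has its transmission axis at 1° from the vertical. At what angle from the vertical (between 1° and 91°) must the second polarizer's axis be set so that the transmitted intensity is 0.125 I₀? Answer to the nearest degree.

θ ≈ 61°

Unpolarized light through the first polarizer → I₁ = ½ I₀, now polarized at 1°.
Need I₂/I₀ = 0.125, so cos²(θ − 1°) = 0.125 / 0.5 = 0.25.
θ − 1° = arccos(√0.25) = 60.0°, giving θ ≈ 1 + 60.0 = 61.0°.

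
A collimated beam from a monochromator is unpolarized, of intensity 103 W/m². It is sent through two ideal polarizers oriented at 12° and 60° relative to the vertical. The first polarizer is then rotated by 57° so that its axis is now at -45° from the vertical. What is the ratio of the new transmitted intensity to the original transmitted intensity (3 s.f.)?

I_new/I_old ≈ 0.150

Before rotation:
Unpolarized light through the first polarizer → I₁ = ½ I₀, now polarized at 12°.
I₂ = I₁ cos²(60° − 12°) = 0.5 I₀ · cos²(48°) = 0.2239 I₀.
After rotation:
Unpolarized light through the first polarizer → I₁ = ½ I₀, now polarized at -45°.
Angle between axes 1 and 2: 75°. I₂ = 0.5 I₀ · cos²(75°) = 0.03349 I₀.
Ratio = 0.03349 / 0.2239 = 0.1496.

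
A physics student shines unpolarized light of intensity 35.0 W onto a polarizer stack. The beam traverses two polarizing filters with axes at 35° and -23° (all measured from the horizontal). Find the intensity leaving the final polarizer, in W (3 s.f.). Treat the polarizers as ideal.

I ≈ 4.91 W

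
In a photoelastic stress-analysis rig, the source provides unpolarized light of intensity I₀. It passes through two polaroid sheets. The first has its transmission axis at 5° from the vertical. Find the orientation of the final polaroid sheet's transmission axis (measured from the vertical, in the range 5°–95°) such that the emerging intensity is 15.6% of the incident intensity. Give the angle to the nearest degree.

Unpolarized light through the first polarizer → I₁ = ½ I₀, now polarized at 5°.
Need I₂/I₀ = 0.156, so cos²(θ − 5°) = 0.156 / 0.5 = 0.312.
θ − 5° = arccos(√0.312) = 56.0°, giving θ ≈ 5 + 56.0 = 61.0°.

θ ≈ 61°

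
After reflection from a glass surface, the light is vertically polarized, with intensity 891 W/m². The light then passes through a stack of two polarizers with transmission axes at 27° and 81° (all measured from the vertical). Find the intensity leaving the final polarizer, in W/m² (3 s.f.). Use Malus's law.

By Malus's law, I₁ = 891 W/m² · cos²(27°) = 707.4 W/m².
I₂ = I₁ · cos²(54°) = 707.4 · 0.3455 = 244.4 W/m².

I ≈ 244 W/m²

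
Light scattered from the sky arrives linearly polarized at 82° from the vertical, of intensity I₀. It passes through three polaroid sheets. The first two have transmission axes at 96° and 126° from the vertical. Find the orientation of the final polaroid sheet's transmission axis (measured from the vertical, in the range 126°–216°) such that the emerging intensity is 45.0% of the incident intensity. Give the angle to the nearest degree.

I₁ = I₀ cos²(96° − 82°) = I₀ cos²(14°) = 0.9415 I₀.
I₂ = I₁ cos²(126° − 96°) = 0.9415 I₀ · cos²(30°) = 0.7061 I₀.
Need I₃/I₀ = 0.45, so cos²(θ − 126°) = 0.45 / 0.7061 = 0.6373.
θ − 126° = arccos(√0.6373) = 37.0°, giving θ ≈ 126 + 37.0 = 163.0°.

θ ≈ 163°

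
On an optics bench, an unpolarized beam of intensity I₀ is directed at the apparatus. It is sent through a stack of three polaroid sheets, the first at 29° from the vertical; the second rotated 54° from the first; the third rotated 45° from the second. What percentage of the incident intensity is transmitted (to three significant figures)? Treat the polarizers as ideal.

≈ 8.64%

Unpolarized light through the first polarizer → I₁ = ½ I₀, now polarized at 29°.
I₂ = I₁ cos²(54°) = 0.5 · 0.3455 I₀ = 0.1727 I₀.
I₃ = I₂ cos²(45°) = 0.1727 · 0.5 I₀ = 0.08637 I₀.
That is 8.637% of the incident intensity.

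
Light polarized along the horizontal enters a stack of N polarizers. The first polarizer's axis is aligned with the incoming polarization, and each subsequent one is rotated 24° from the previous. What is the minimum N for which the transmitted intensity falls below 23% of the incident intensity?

N = 10

First polarizer is aligned with the polarization: full transmission.
Each further stage multiplies by cos²(24°) = 0.8346.
After N polarizers: T = 0.8346^(N−1). Require T < 0.23 ⇒ N−1 > ln(0.23)/ln(0.8346) = 8.13, so N−1 ≥ 9 and N = 10.
Check: N=10 gives T = 0.1964 < 0.23; N=9 gives T = 0.2353.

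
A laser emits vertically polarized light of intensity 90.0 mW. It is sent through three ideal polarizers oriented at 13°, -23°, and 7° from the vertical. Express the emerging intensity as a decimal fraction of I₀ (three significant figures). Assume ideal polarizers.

I₁ = 90.0 mW · cos²(13°) = 85.45 mW.
I₂ = I₁ · cos²(36°) = 85.45 · 0.6545 = 55.92 mW.
I₃ = I₂ · cos²(30°) = 55.92 · 0.75 = 41.94 mW.
Transmitted fraction = 0.466.

I/I₀ ≈ 0.466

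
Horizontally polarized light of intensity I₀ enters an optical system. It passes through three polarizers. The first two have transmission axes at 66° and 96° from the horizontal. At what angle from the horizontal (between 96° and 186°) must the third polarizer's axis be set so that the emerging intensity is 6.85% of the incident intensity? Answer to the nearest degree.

I₁ = I₀ cos²(66° − 0°) = I₀ cos²(66°) = 0.1654 I₀.
I₂ = I₁ cos²(96° − 66°) = 0.1654 I₀ · cos²(30°) = 0.1241 I₀.
Need I₃/I₀ = 0.0685, so cos²(θ − 96°) = 0.0685 / 0.1241 = 0.5521.
θ − 96° = arccos(√0.5521) = 42.0°, giving θ ≈ 96 + 42.0 = 138.0°.

θ ≈ 138°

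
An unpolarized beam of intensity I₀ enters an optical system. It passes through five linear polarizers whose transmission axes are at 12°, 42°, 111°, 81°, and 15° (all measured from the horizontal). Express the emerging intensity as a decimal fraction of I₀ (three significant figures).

Unpolarized light through the first polarizer → I₁ = ½ I₀, now polarized at 12°.
I₂ = I₁ cos²(42° − 12°) = 0.5 I₀ · cos²(30°) = 0.375 I₀.
I₃ = I₂ cos²(111° − 42°) = 0.375 I₀ · cos²(69°) = 0.04816 I₀.
I₄ = I₃ cos²(81° − 111°) = 0.04816 I₀ · cos²(30°) = 0.03612 I₀.
I₅ = I₄ cos²(15° − 81°) = 0.03612 I₀ · cos²(66°) = 0.005976 I₀.
Transmitted fraction = 0.005976.

≈ 0.00598 I₀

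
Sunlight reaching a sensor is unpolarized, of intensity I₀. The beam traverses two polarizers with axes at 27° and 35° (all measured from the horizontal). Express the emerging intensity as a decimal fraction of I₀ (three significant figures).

≈ 0.490 I₀

Unpolarized light through the first polarizer → I₁ = ½ I₀, now polarized at 27°.
I₂ = I₁ cos²(35° − 27°) = 0.5 I₀ · cos²(8°) = 0.4903 I₀.
Transmitted fraction = 0.4903.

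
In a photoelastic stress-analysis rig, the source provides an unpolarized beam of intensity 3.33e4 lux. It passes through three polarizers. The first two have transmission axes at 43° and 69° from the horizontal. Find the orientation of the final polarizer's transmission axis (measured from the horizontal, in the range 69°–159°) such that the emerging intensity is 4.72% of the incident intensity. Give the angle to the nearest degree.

Unpolarized light through the first polarizer → I₁ = ½ I₀, now polarized at 43°.
I₂ = I₁ cos²(69° − 43°) = 0.5 I₀ · cos²(26°) = 0.4039 I₀.
Need I₃/I₀ = 0.0472, so cos²(θ − 69°) = 0.0472 / 0.4039 = 0.1169.
θ − 69° = arccos(√0.1169) = 70.0°, giving θ ≈ 69 + 70.0 = 139.0°.

θ ≈ 139°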